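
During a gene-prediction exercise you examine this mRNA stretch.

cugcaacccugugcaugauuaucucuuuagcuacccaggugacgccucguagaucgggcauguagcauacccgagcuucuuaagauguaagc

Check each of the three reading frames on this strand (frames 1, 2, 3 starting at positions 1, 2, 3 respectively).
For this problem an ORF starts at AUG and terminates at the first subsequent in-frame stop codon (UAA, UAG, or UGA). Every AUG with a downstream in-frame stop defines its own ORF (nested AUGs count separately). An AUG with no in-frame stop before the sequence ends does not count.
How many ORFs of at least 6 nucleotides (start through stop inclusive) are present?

3

Frame 1: CUG CAA CCC UGU GCA UGA UUA UCU CUU UAG CUA CCC AGG UGA CGC CUC GUA GAU CGG GCA UGU AGC AUA CCC GAG CUU CUU AAG AUG UAA — AUG at 85, stop UAA at 88 → 6 nt.
Frame 2: UGC AAC CCU GUG CAU GAU UAU CUC UUU AGC UAC CCA GGU GAC GCC UCG UAG AUC GGG CAU GUA GCA UAC CCG AGC UUC UUA AGA UGU AAG — no AUG→stop ORF.
Frame 3: GCA ACC CUG UGC AUG AUU AUC UCU UUA GCU ACC CAG GUG ACG CCU CGU AGA UCG GGC AUG UAG CAU ACC CGA GCU UCU UAA GAU GUA AGC — AUG at 15, stop UAG at 63 → 51 nt; AUG at 60, stop UAG at 63 → 6 nt.
ORFs ≥ 6 nucleotides: frame 1 85–90 (6 nucleotides), frame 3 15–65 (51 nucleotides), frame 3 60–65 (6 nucleotides). Count = 3.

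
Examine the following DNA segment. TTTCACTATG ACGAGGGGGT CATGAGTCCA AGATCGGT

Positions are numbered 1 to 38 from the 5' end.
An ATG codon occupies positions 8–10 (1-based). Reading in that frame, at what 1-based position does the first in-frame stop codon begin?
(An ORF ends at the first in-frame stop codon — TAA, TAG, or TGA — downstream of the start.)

23

Codons from position 8: ATG (8–10), ACG (11–13), AGG (14–16), GGG (17–19), TCA (20–22), TGA (23–25).
TGA is a stop codon; it begins at position 23.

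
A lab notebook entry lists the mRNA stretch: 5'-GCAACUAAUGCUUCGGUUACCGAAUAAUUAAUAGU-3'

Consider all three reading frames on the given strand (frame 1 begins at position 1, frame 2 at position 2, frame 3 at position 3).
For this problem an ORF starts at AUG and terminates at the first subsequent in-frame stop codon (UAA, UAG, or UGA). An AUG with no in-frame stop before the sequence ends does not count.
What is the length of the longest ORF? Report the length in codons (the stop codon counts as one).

Frame 1: GCA ACU AAU GCU UCG GUU ACC GAA UAA UUA AUA — no AUG→stop ORF.
Frame 2: CAA CUA AUG CUU CGG UUA CCG AAU AAU UAA UAG — AUG at 8, stop UAA at 29 → 24 nt.
Frame 3: AAC UAA UGC UUC GGU UAC CGA AUA AUU AAU AGU — no AUG→stop ORF.
Longest: frame 2, positions 8–31, 24 nt = 8 codons = 7 aa. → 8 codons.

8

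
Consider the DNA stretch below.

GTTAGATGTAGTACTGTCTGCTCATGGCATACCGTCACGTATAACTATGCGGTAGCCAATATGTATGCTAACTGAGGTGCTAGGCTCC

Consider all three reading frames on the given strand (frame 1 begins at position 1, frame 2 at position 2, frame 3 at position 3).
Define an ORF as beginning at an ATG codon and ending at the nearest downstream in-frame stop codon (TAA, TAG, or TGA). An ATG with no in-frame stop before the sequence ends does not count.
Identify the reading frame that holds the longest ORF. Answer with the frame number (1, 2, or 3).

Frame 1: GTT AGA TGT AGT ACT GTC TGC TCA TGG CAT ACC GTC ACG TAT AAC TAT GCG GTA GCC AAT ATG TAT GCT AAC TGA GGT GCT AGG CTC — ATG at 61, stop TGA at 73 → 15 nt.
Frame 2: TTA GAT GTA GTA CTG TCT GCT CAT GGC ATA CCG TCA CGT ATA ACT ATG CGG TAG CCA ATA TGT ATG CTA ACT GAG GTG CTA GGC TCC — ATG at 47, stop TAG at 53 → 9 nt.
Frame 3: TAG ATG TAG TAC TGT CTG CTC ATG GCA TAC CGT CAC GTA TAA CTA TGC GGT AGC CAA TAT GTA TGC TAA CTG AGG TGC TAG GCT — ATG at 6, stop TAG at 9 → 6 nt; ATG at 24, stop TAA at 42 → 21 nt.
Longest ORF is 21 nt in frame 3 (positions 24–44).

3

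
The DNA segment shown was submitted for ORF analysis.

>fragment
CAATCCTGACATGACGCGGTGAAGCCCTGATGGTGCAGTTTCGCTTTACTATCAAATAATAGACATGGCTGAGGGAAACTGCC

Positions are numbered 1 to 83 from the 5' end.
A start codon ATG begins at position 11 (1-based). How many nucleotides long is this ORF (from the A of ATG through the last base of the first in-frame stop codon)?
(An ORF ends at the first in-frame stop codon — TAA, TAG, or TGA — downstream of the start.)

12

Codons from position 11: ATG (11–13), ACG (14–16), CGG (17–19), TGA (20–22).
TGA is the first in-frame stop; ORF spans 11–22, 12 nucleotides.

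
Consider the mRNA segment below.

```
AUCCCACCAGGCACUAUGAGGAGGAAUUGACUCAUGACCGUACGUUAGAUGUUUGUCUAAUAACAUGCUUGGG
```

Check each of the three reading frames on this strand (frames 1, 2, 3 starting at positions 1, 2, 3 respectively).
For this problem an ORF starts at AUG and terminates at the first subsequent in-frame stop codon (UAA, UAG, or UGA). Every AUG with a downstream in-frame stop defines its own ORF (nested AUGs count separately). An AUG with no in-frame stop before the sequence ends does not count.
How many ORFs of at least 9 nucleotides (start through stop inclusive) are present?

Frame 1: AUC CCA CCA GGC ACU AUG AGG AGG AAU UGA CUC AUG ACC GUA CGU UAG AUG UUU GUC UAA UAA CAU GCU UGG — AUG at 16, stop UGA at 28 → 15 nt; AUG at 34, stop UAG at 46 → 15 nt; AUG at 49, stop UAA at 58 → 12 nt.
Frame 2: UCC CAC CAG GCA CUA UGA GGA GGA AUU GAC UCA UGA CCG UAC GUU AGA UGU UUG UCU AAU AAC AUG CUU GGG — no AUG→stop ORF.
Frame 3: CCC ACC AGG CAC UAU GAG GAG GAA UUG ACU CAU GAC CGU ACG UUA GAU GUU UGU CUA AUA ACA UGC UUG — no AUG→stop ORF.
ORFs ≥ 9 nucleotides: frame 1 16–30 (15 nucleotides), frame 1 34–48 (15 nucleotides), frame 1 49–60 (12 nucleotides). Count = 3.

3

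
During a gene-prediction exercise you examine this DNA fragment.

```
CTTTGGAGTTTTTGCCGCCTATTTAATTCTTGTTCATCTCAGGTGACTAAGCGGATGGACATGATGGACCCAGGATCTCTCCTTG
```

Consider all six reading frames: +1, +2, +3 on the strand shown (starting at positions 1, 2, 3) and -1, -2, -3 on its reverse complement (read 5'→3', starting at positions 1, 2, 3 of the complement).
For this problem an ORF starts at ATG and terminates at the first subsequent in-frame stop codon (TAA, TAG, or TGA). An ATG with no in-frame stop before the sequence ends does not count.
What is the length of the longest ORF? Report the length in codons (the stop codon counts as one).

8

Reverse complement (5'→3'): CAAGGAGAGATCCTGGGTCCATCATGTCCATCCGCTTAGTCACCTGAGATGAACAAGAATTAAATAGGCGGCAAAAACTCCAAAG
Frame +1: CTT TGG AGT TTT TGC CGC CTA TTT AAT TCT TGT TCA TCT CAG GTG ACT AAG CGG ATG GAC ATG ATG GAC CCA GGA TCT CTC CTT — no ATG→stop ORF.
Frame +2: TTT GGA GTT TTT GCC GCC TAT TTA ATT CTT GTT CAT CTC AGG TGA CTA AGC GGA TGG ACA TGA TGG ACC CAG GAT CTC TCC TTG — no ATG→stop ORF.
Frame +3: TTG GAG TTT TTG CCG CCT ATT TAA TTC TTG TTC ATC TCA GGT GAC TAA GCG GAT GGA CAT GAT GGA CCC AGG ATC TCT CCT — no ATG→stop ORF.
Frame -1: CAA GGA GAG ATC CTG GGT CCA TCA TGT CCA TCC GCT TAG TCA CCT GAG ATG AAC AAG AAT TAA ATA GGC GGC AAA AAC TCC AAA — ATG at 49, stop TAA at 61 → 15 nt.
Frame -2: AAG GAG AGA TCC TGG GTC CAT CAT GTC CAT CCG CTT AGT CAC CTG AGA TGA ACA AGA ATT AAA TAG GCG GCA AAA ACT CCA AAG — no ATG→stop ORF.
Frame -3: AGG AGA GAT CCT GGG TCC ATC ATG TCC ATC CGC TTA GTC ACC TGA GAT GAA CAA GAA TTA AAT AGG CGG CAA AAA CTC CAA — ATG at 24, stop TGA at 45 → 24 nt.
Longest: frame -3, positions 24–47, 24 nt = 8 codons = 7 aa. → 8 codons.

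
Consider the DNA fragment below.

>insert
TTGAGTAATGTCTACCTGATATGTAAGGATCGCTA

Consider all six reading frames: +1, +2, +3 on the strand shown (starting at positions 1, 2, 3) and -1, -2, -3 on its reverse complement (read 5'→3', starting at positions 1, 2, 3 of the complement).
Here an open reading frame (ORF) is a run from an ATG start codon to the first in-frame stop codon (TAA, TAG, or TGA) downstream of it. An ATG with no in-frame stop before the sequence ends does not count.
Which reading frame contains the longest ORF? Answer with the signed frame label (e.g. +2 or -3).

+2

Reverse complement (5'→3'): TAGCGATCCTTACATATCAGGTAGACATTACTCAA
Frame +1: TTG AGT AAT GTC TAC CTG ATA TGT AAG GAT CGC — no ATG→stop ORF.
Frame +2: TGA GTA ATG TCT ACC TGA TAT GTA AGG ATC GCT — ATG at 8, stop TGA at 17 → 12 nt.
Frame +3: GAG TAA TGT CTA CCT GAT ATG TAA GGA TCG CTA — ATG at 21, stop TAA at 24 → 6 nt.
Frame -1: TAG CGA TCC TTA CAT ATC AGG TAG ACA TTA CTC — no ATG→stop ORF.
Frame -2: AGC GAT CCT TAC ATA TCA GGT AGA CAT TAC TCA — no ATG→stop ORF.
Frame -3: GCG ATC CTT ACA TAT CAG GTA GAC ATT ACT CAA — no ATG→stop ORF.
Longest ORF is 12 nt in frame +2 (positions 8–19).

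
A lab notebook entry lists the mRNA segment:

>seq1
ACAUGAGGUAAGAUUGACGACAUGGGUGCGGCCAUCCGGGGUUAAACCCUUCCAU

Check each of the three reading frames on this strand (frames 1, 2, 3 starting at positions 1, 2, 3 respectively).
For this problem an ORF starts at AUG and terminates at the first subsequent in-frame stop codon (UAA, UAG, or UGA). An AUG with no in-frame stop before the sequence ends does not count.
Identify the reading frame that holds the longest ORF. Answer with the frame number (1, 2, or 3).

1

Frame 1: ACA UGA GGU AAG AUU GAC GAC AUG GGU GCG GCC AUC CGG GGU UAA ACC CUU CCA — AUG at 22, stop UAA at 43 → 24 nt.
Frame 2: CAU GAG GUA AGA UUG ACG ACA UGG GUG CGG CCA UCC GGG GUU AAA CCC UUC CAU — no AUG→stop ORF.
Frame 3: AUG AGG UAA GAU UGA CGA CAU GGG UGC GGC CAU CCG GGG UUA AAC CCU UCC — AUG at 3, stop UAA at 9 → 9 nt.
Longest ORF is 24 nt in frame 1 (positions 22–45).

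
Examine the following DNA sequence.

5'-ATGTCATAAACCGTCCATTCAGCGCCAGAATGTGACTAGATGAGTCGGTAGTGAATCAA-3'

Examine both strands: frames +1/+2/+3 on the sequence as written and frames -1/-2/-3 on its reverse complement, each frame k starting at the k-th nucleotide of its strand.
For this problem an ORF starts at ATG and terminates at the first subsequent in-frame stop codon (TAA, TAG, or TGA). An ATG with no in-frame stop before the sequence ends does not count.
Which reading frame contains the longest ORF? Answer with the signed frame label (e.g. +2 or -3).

-3

Reverse complement (5'→3'): TTGATTCACTACCGACTCATCTAGTCACATTCTGGCGCTGAATGGACGGTTTATGACAT
Frame +1: ATG TCA TAA ACC GTC CAT TCA GCG CCA GAA TGT GAC TAG ATG AGT CGG TAG TGA ATC — ATG at 1, stop TAA at 7 → 9 nt; ATG at 40, stop TAG at 49 → 12 nt.
Frame +2: TGT CAT AAA CCG TCC ATT CAG CGC CAG AAT GTG ACT AGA TGA GTC GGT AGT GAA TCA — no ATG→stop ORF.
Frame +3: GTC ATA AAC CGT CCA TTC AGC GCC AGA ATG TGA CTA GAT GAG TCG GTA GTG AAT CAA — ATG at 30, stop TGA at 33 → 6 nt.
Frame -1: TTG ATT CAC TAC CGA CTC ATC TAG TCA CAT TCT GGC GCT GAA TGG ACG GTT TAT GAC — no ATG→stop ORF.
Frame -2: TGA TTC ACT ACC GAC TCA TCT AGT CAC ATT CTG GCG CTG AAT GGA CGG TTT ATG ACA — no ATG→stop ORF.
Frame -3: GAT TCA CTA CCG ACT CAT CTA GTC ACA TTC TGG CGC TGA ATG GAC GGT TTA TGA CAT — ATG at 42, stop TGA at 54 → 15 nt.
Longest ORF is 15 nt in frame -3 (positions 42–56).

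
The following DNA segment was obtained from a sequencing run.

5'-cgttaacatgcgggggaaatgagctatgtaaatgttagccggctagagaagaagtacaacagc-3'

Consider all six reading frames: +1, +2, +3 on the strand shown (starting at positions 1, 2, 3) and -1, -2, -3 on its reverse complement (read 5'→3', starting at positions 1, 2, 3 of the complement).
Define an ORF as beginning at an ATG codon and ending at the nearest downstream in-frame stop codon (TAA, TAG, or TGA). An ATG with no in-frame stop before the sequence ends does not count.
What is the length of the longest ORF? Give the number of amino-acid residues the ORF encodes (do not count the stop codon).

Reverse complement (5'→3'): GCTGTTGTACTTCTTCTCTAGCCGGCTAACATTTACATAGCTCATTTCCCCCGCATGTTAACG
Frame +1: CGT TAA CAT GCG GGG GAA ATG AGC TAT GTA AAT GTT AGC CGG CTA GAG AAG AAG TAC AAC AGC — no ATG→stop ORF.
Frame +2: GTT AAC ATG CGG GGG AAA TGA GCT ATG TAA ATG TTA GCC GGC TAG AGA AGA AGT ACA ACA — ATG at 8, stop TGA at 20 → 15 nt; ATG at 26, stop TAA at 29 → 6 nt; ATG at 32, stop TAG at 44 → 15 nt.
Frame +3: TTA ACA TGC GGG GGA AAT GAG CTA TGT AAA TGT TAG CCG GCT AGA GAA GAA GTA CAA CAG — no ATG→stop ORF.
Frame -1: GCT GTT GTA CTT CTT CTC TAG CCG GCT AAC ATT TAC ATA GCT CAT TTC CCC CGC ATG TTA ACG — no ATG→stop ORF.
Frame -2: CTG TTG TAC TTC TTC TCT AGC CGG CTA ACA TTT ACA TAG CTC ATT TCC CCC GCA TGT TAA — no ATG→stop ORF.
Frame -3: TGT TGT ACT TCT TCT CTA GCC GGC TAA CAT TTA CAT AGC TCA TTT CCC CCG CAT GTT AAC — no ATG→stop ORF.
Longest: frame +2, positions 8–22, 15 nt = 5 codons = 4 aa. → 4 amino acids.

4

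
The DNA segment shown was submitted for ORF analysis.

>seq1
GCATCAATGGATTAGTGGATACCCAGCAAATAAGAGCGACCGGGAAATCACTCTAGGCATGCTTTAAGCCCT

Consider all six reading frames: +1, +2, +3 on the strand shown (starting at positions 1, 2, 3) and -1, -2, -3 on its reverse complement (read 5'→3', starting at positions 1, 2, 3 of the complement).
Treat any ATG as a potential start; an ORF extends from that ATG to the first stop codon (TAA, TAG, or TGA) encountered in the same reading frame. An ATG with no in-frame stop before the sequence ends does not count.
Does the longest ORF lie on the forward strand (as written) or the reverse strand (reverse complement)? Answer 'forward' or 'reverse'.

Reverse complement (5'→3'): AGGGCTTAAAGCATGCCTAGAGTGATTTCCCGGTCGCTCTTATTTGCTGGGTATCCACTAATCCATTGATGC
Frame +1: GCA TCA ATG GAT TAG TGG ATA CCC AGC AAA TAA GAG CGA CCG GGA AAT CAC TCT AGG CAT GCT TTA AGC CCT — ATG at 7, stop TAG at 13 → 9 nt.
Frame +2: CAT CAA TGG ATT AGT GGA TAC CCA GCA AAT AAG AGC GAC CGG GAA ATC ACT CTA GGC ATG CTT TAA GCC — ATG at 59, stop TAA at 65 → 9 nt.
Frame +3: ATC AAT GGA TTA GTG GAT ACC CAG CAA ATA AGA GCG ACC GGG AAA TCA CTC TAG GCA TGC TTT AAG CCC — no ATG→stop ORF.
Frame -1: AGG GCT TAA AGC ATG CCT AGA GTG ATT TCC CGG TCG CTC TTA TTT GCT GGG TAT CCA CTA ATC CAT TGA TGC — ATG at 13, stop TGA at 67 → 57 nt.
Frame -2: GGG CTT AAA GCA TGC CTA GAG TGA TTT CCC GGT CGC TCT TAT TTG CTG GGT ATC CAC TAA TCC ATT GAT — no ATG→stop ORF.
Frame -3: GGC TTA AAG CAT GCC TAG AGT GAT TTC CCG GTC GCT CTT ATT TGC TGG GTA TCC ACT AAT CCA TTG ATG — no ATG→stop ORF.
Forward-strand max 9 nt; reverse-strand max 57 nt. The reverse strand has the longer ORF.

reverse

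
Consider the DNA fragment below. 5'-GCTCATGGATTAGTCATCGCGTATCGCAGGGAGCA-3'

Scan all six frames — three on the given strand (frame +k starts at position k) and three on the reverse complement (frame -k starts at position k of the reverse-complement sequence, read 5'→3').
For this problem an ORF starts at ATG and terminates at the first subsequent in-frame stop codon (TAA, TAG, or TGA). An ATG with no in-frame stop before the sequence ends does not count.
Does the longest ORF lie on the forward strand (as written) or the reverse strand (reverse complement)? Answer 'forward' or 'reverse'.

reverse

Reverse complement (5'→3'): TGCTCCCTGCGATACGCGATGACTAATCCATGAGC
Frame +1: GCT CAT GGA TTA GTC ATC GCG TAT CGC AGG GAG — no ATG→stop ORF.
Frame +2: CTC ATG GAT TAG TCA TCG CGT ATC GCA GGG AGC — ATG at 5, stop TAG at 11 → 9 nt.
Frame +3: TCA TGG ATT AGT CAT CGC GTA TCG CAG GGA GCA — no ATG→stop ORF.
Frame -1: TGC TCC CTG CGA TAC GCG ATG ACT AAT CCA TGA — ATG at 19, stop TGA at 31 → 15 nt.
Frame -2: GCT CCC TGC GAT ACG CGA TGA CTA ATC CAT GAG — no ATG→stop ORF.
Frame -3: CTC CCT GCG ATA CGC GAT GAC TAA TCC ATG AGC — no ATG→stop ORF.
Forward-strand max 9 nt; reverse-strand max 15 nt. The reverse strand has the longer ORF.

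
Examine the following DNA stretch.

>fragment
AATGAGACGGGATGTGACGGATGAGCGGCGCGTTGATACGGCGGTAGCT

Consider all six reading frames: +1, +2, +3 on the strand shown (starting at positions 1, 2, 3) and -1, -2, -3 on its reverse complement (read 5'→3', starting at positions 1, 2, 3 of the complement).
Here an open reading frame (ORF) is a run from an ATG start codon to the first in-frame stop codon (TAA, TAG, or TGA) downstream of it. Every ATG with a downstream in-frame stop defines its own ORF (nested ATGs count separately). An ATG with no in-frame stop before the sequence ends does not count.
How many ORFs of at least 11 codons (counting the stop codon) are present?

Reverse complement (5'→3'): AGCTACCGCCGTATCAACGCGCCGCTCATCCGTCACATCCCGTCTCATT
Frame +1: AAT GAG ACG GGA TGT GAC GGA TGA GCG GCG CGT TGA TAC GGC GGT AGC — no ATG→stop ORF.
Frame +2: ATG AGA CGG GAT GTG ACG GAT GAG CGG CGC GTT GAT ACG GCG GTA GCT — no ATG→stop ORF.
Frame +3: TGA GAC GGG ATG TGA CGG ATG AGC GGC GCG TTG ATA CGG CGG TAG — ATG at 12, stop TGA at 15 → 6 nt; ATG at 21, stop TAG at 45 → 27 nt.
Frame -1: AGC TAC CGC CGT ATC AAC GCG CCG CTC ATC CGT CAC ATC CCG TCT CAT — no ATG→stop ORF.
Frame -2: GCT ACC GCC GTA TCA ACG CGC CGC TCA TCC GTC ACA TCC CGT CTC ATT — no ATG→stop ORF.
Frame -3: CTA CCG CCG TAT CAA CGC GCC GCT CAT CCG TCA CAT CCC GTC TCA — no ATG→stop ORF.
No ORF reaches 11 codons. Count = 0.

0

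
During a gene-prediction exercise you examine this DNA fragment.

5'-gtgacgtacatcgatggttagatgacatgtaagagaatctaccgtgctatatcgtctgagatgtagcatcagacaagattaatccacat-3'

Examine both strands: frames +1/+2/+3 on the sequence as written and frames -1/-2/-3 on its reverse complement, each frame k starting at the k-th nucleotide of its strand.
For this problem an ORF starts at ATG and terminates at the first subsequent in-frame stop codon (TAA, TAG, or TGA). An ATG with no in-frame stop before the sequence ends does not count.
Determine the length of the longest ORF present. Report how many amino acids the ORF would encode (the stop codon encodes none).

14

Reverse complement (5'→3'): ATGTGGATTAATCTTGTCTGATGCTACATCTCAGACGATATAGCACGGTAGATTCTCTTACATGTCATCTAACCATCGATGTACGTCAC
Frame +1: GTG ACG TAC ATC GAT GGT TAG ATG ACA TGT AAG AGA ATC TAC CGT GCT ATA TCG TCT GAG ATG TAG CAT CAG ACA AGA TTA ATC CAC — ATG at 22, stop TAG at 64 → 45 nt; ATG at 61, stop TAG at 64 → 6 nt.
Frame +2: TGA CGT ACA TCG ATG GTT AGA TGA CAT GTA AGA GAA TCT ACC GTG CTA TAT CGT CTG AGA TGT AGC ATC AGA CAA GAT TAA TCC ACA — ATG at 14, stop TGA at 23 → 12 nt.
Frame +3: GAC GTA CAT CGA TGG TTA GAT GAC ATG TAA GAG AAT CTA CCG TGC TAT ATC GTC TGA GAT GTA GCA TCA GAC AAG ATT AAT CCA CAT — ATG at 27, stop TAA at 30 → 6 nt.
Frame -1: ATG TGG ATT AAT CTT GTC TGA TGC TAC ATC TCA GAC GAT ATA GCA CGG TAG ATT CTC TTA CAT GTC ATC TAA CCA TCG ATG TAC GTC — ATG at 1, stop TGA at 19 → 21 nt.
Frame -2: TGT GGA TTA ATC TTG TCT GAT GCT ACA TCT CAG ACG ATA TAG CAC GGT AGA TTC TCT TAC ATG TCA TCT AAC CAT CGA TGT ACG TCA — no ATG→stop ORF.
Frame -3: GTG GAT TAA TCT TGT CTG ATG CTA CAT CTC AGA CGA TAT AGC ACG GTA GAT TCT CTT ACA TGT CAT CTA ACC ATC GAT GTA CGT CAC — no ATG→stop ORF.
Longest: frame +1, positions 22–66, 45 nt = 15 codons = 14 aa. → 14 amino acids.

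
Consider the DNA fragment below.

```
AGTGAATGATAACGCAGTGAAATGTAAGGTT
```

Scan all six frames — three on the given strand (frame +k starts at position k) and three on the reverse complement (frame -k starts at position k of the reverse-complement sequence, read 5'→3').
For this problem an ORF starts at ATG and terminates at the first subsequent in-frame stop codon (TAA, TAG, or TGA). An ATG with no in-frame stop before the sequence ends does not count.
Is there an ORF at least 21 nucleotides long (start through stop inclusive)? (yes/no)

no

Reverse complement (5'→3'): AACCTTACATTTCACTGCGTTATCATTCACT
Frame +1: AGT GAA TGA TAA CGC AGT GAA ATG TAA GGT — ATG at 22, stop TAA at 25 → 6 nt.
Frame +2: GTG AAT GAT AAC GCA GTG AAA TGT AAG GTT — no ATG→stop ORF.
Frame +3: TGA ATG ATA ACG CAG TGA AAT GTA AGG — ATG at 6, stop TGA at 18 → 15 nt.
Frame -1: AAC CTT ACA TTT CAC TGC GTT ATC ATT CAC — no ATG→stop ORF.
Frame -2: ACC TTA CAT TTC ACT GCG TTA TCA TTC ACT — no ATG→stop ORF.
Frame -3: CCT TAC ATT TCA CTG CGT TAT CAT TCA — no ATG→stop ORF.
Largest ORF found is 15 nucleotides < 21, so no.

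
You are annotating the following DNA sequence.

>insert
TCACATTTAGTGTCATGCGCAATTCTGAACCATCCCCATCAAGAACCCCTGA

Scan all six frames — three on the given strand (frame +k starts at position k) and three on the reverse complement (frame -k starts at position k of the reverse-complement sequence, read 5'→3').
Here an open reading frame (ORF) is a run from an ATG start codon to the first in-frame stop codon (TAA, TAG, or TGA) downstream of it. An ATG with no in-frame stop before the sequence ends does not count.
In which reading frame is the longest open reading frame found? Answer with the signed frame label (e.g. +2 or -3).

Reverse complement (5'→3'): TCAGGGGTTCTTGATGGGGATGGTTCAGAATTGCGCATGACACTAAATGTGA
Frame +1: TCA CAT TTA GTG TCA TGC GCA ATT CTG AAC CAT CCC CAT CAA GAA CCC CTG — no ATG→stop ORF.
Frame +2: CAC ATT TAG TGT CAT GCG CAA TTC TGA ACC ATC CCC ATC AAG AAC CCC TGA — no ATG→stop ORF.
Frame +3: ACA TTT AGT GTC ATG CGC AAT TCT GAA CCA TCC CCA TCA AGA ACC CCT — no ATG→stop ORF.
Frame -1: TCA GGG GTT CTT GAT GGG GAT GGT TCA GAA TTG CGC ATG ACA CTA AAT GTG — no ATG→stop ORF.
Frame -2: CAG GGG TTC TTG ATG GGG ATG GTT CAG AAT TGC GCA TGA CAC TAA ATG TGA — ATG at 14, stop TGA at 38 → 27 nt; ATG at 20, stop TGA at 38 → 21 nt; ATG at 47, stop TGA at 50 → 6 nt.
Frame -3: AGG GGT TCT TGA TGG GGA TGG TTC AGA ATT GCG CAT GAC ACT AAA TGT — no ATG→stop ORF.
Longest ORF is 27 nt in frame -2 (positions 14–40).

-2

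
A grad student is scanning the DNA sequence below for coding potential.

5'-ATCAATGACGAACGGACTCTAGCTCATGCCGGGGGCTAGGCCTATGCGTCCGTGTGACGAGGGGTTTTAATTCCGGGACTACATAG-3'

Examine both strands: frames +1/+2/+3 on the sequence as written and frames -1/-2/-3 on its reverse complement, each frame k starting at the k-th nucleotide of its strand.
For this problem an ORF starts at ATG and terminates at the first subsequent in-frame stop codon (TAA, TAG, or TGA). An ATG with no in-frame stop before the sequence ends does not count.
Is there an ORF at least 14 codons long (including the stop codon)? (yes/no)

Reverse complement (5'→3'): CTATGTAGTCCCGGAATTAAAACCCCTCGTCACACGGACGCATAGGCCTAGCCCCCGGCATGAGCTAGAGTCCGTTCGTCATTGAT
Frame +1: ATC AAT GAC GAA CGG ACT CTA GCT CAT GCC GGG GGC TAG GCC TAT GCG TCC GTG TGA CGA GGG GTT TTA ATT CCG GGA CTA CAT — no ATG→stop ORF.
Frame +2: TCA ATG ACG AAC GGA CTC TAG CTC ATG CCG GGG GCT AGG CCT ATG CGT CCG TGT GAC GAG GGG TTT TAA TTC CGG GAC TAC ATA — ATG at 5, stop TAG at 20 → 18 nt; ATG at 26, stop TAA at 68 → 45 nt; ATG at 44, stop TAA at 68 → 27 nt.
Frame +3: CAA TGA CGA ACG GAC TCT AGC TCA TGC CGG GGG CTA GGC CTA TGC GTC CGT GTG ACG AGG GGT TTT AAT TCC GGG ACT ACA TAG — no ATG→stop ORF.
Frame -1: CTA TGT AGT CCC GGA ATT AAA ACC CCT CGT CAC ACG GAC GCA TAG GCC TAG CCC CCG GCA TGA GCT AGA GTC CGT TCG TCA TTG — no ATG→stop ORF.
Frame -2: TAT GTA GTC CCG GAA TTA AAA CCC CTC GTC ACA CGG ACG CAT AGG CCT AGC CCC CGG CAT GAG CTA GAG TCC GTT CGT CAT TGA — no ATG→stop ORF.
Frame -3: ATG TAG TCC CGG AAT TAA AAC CCC TCG TCA CAC GGA CGC ATA GGC CTA GCC CCC GGC ATG AGC TAG AGT CCG TTC GTC ATT GAT — ATG at 3, stop TAG at 6 → 6 nt; ATG at 60, stop TAG at 66 → 9 nt.
Frame +2 has an ORF of 15 codons (positions 26–70) ≥ 14, so yes.

yes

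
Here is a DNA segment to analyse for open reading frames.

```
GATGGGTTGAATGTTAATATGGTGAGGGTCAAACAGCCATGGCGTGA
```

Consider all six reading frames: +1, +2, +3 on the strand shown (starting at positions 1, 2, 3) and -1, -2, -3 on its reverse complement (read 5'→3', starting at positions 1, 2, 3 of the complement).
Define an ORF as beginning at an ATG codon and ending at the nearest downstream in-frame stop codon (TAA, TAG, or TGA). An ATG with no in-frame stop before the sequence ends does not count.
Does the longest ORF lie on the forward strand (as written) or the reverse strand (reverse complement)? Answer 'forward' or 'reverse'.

Reverse complement (5'→3'): TCACGCCATGGCTGTTTGACCCTCACCATATTAACATTCAACCCATC
Frame +1: GAT GGG TTG AAT GTT AAT ATG GTG AGG GTC AAA CAG CCA TGG CGT — no ATG→stop ORF.
Frame +2: ATG GGT TGA ATG TTA ATA TGG TGA GGG TCA AAC AGC CAT GGC GTG — ATG at 2, stop TGA at 8 → 9 nt; ATG at 11, stop TGA at 23 → 15 nt.
Frame +3: TGG GTT GAA TGT TAA TAT GGT GAG GGT CAA ACA GCC ATG GCG TGA — ATG at 39, stop TGA at 45 → 9 nt.
Frame -1: TCA CGC CAT GGC TGT TTG ACC CTC ACC ATA TTA ACA TTC AAC CCA — no ATG→stop ORF.
Frame -2: CAC GCC ATG GCT GTT TGA CCC TCA CCA TAT TAA CAT TCA ACC CAT — ATG at 8, stop TGA at 17 → 12 nt.
Frame -3: ACG CCA TGG CTG TTT GAC CCT CAC CAT ATT AAC ATT CAA CCC ATC — no ATG→stop ORF.
Forward-strand max 15 nt; reverse-strand max 12 nt. The forward strand has the longer ORF.

forward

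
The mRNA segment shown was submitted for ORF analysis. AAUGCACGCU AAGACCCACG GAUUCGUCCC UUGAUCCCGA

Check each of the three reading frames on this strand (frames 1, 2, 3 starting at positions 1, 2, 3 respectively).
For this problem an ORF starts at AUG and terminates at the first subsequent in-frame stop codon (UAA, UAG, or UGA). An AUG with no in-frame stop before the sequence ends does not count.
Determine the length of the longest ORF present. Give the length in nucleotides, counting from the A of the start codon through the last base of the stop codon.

Frame 1: AAU GCA CGC UAA GAC CCA CGG AUU CGU CCC UUG AUC CCG — no AUG→stop ORF.
Frame 2: AUG CAC GCU AAG ACC CAC GGA UUC GUC CCU UGA UCC CGA — AUG at 2, stop UGA at 32 → 33 nt.
Frame 3: UGC ACG CUA AGA CCC ACG GAU UCG UCC CUU GAU CCC — no AUG→stop ORF.
Longest: frame 2, positions 2–34, 33 nt = 11 codons = 10 aa. → 33 nucleotides.

33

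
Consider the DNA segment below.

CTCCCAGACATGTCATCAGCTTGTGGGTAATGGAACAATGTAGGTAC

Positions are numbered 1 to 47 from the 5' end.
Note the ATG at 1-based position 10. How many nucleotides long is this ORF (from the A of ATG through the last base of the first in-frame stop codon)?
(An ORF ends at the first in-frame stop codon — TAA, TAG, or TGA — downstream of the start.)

Codons from position 10: ATG (10–12), TCA (13–15), TCA (16–18), GCT (19–21), TGT (22–24), GGG (25–27), TAA (28–30).
TAA is the first in-frame stop; ORF spans 10–30, 21 nucleotides.

21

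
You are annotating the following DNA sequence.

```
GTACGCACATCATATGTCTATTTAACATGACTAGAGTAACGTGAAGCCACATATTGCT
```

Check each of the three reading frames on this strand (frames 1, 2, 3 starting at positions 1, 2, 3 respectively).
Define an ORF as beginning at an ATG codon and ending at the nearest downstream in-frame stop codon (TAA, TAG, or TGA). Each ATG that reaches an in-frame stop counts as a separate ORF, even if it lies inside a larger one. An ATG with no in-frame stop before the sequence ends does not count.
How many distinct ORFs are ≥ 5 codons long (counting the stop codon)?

Frame 1: GTA CGC ACA TCA TAT GTC TAT TTA ACA TGA CTA GAG TAA CGT GAA GCC ACA TAT TGC — no ATG→stop ORF.
Frame 2: TAC GCA CAT CAT ATG TCT ATT TAA CAT GAC TAG AGT AAC GTG AAG CCA CAT ATT GCT — ATG at 14, stop TAA at 23 → 12 nt.
Frame 3: ACG CAC ATC ATA TGT CTA TTT AAC ATG ACT AGA GTA ACG TGA AGC CAC ATA TTG — ATG at 27, stop TGA at 42 → 18 nt.
ORFs ≥ 5 codons: frame 3 27–44 (6 codons). Count = 1.

1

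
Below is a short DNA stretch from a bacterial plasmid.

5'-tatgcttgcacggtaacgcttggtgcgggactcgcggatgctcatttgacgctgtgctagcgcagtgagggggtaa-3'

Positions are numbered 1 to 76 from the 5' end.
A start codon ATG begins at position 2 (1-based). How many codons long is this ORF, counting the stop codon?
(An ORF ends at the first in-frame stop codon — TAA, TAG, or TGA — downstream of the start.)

5

Codons from position 2: ATG (2–4), CTT (5–7), GCA (8–10), CGG (11–13), TAA (14–16).
TAA is the first in-frame stop; that's 5 codons including the stop.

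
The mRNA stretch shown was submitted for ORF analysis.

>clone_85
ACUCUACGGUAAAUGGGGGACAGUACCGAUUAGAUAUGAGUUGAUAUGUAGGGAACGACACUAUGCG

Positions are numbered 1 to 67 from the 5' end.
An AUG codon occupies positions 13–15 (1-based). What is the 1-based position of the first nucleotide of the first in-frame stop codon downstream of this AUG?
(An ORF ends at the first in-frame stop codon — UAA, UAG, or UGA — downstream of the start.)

31

Codons from position 13: AUG (13–15), GGG (16–18), GAC (19–21), AGU (22–24), ACC (25–27), GAU (28–30), UAG (31–33).
UAG is a stop codon; it begins at position 31.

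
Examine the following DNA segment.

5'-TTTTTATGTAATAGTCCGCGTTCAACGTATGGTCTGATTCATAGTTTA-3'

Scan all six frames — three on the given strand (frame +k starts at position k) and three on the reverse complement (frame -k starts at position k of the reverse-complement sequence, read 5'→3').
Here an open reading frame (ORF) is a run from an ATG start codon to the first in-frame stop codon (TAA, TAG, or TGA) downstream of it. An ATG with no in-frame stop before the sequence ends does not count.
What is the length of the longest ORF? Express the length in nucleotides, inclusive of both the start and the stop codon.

Reverse complement (5'→3'): TAAACTATGAATCAGACCATACGTTGAACGCGGACTATTACATAAAAA
Frame +1: TTT TTA TGT AAT AGT CCG CGT TCA ACG TAT GGT CTG ATT CAT AGT TTA — no ATG→stop ORF.
Frame +2: TTT TAT GTA ATA GTC CGC GTT CAA CGT ATG GTC TGA TTC ATA GTT — ATG at 29, stop TGA at 35 → 9 nt.
Frame +3: TTT ATG TAA TAG TCC GCG TTC AAC GTA TGG TCT GAT TCA TAG TTT — ATG at 6, stop TAA at 9 → 6 nt.
Frame -1: TAA ACT ATG AAT CAG ACC ATA CGT TGA ACG CGG ACT ATT ACA TAA AAA — ATG at 7, stop TGA at 25 → 21 nt.
Frame -2: AAA CTA TGA ATC AGA CCA TAC GTT GAA CGC GGA CTA TTA CAT AAA — no ATG→stop ORF.
Frame -3: AAC TAT GAA TCA GAC CAT ACG TTG AAC GCG GAC TAT TAC ATA AAA — no ATG→stop ORF.
Longest: frame -1, positions 7–27, 21 nt = 7 codons = 6 aa. → 21 nucleotides.

21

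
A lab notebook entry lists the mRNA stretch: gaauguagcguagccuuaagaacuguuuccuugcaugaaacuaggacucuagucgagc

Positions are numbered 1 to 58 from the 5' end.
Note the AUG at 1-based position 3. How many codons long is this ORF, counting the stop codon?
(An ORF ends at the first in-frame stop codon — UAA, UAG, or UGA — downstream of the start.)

Codons from position 3: AUG (3–5), UAG (6–8).
UAG is the first in-frame stop; that's 2 codons including the stop.

2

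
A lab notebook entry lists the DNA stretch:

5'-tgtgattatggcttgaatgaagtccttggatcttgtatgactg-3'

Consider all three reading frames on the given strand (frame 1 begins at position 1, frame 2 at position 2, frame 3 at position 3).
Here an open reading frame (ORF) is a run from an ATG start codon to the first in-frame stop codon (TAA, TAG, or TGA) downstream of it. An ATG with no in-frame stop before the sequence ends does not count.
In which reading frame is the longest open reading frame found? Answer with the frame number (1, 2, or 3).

2

Frame 1: TGT GAT TAT GGC TTG AAT GAA GTC CTT GGA TCT TGT ATG ACT — no ATG→stop ORF.
Frame 2: GTG ATT ATG GCT TGA ATG AAG TCC TTG GAT CTT GTA TGA CTG — ATG at 8, stop TGA at 14 → 9 nt; ATG at 17, stop TGA at 38 → 24 nt.
Frame 3: TGA TTA TGG CTT GAA TGA AGT CCT TGG ATC TTG TAT GAC — no ATG→stop ORF.
Longest ORF is 24 nt in frame 2 (positions 17–40).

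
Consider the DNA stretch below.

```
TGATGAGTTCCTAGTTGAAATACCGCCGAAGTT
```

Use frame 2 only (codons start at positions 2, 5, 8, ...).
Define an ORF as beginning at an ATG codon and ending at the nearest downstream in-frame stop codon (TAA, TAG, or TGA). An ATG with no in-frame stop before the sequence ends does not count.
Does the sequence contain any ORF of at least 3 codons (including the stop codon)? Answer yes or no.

no

Frame 2: GAT GAG TTC CTA GTT GAA ATA CCG CCG AAG — no ATG→stop ORF.
Largest ORF found is 0 codons < 3, so no.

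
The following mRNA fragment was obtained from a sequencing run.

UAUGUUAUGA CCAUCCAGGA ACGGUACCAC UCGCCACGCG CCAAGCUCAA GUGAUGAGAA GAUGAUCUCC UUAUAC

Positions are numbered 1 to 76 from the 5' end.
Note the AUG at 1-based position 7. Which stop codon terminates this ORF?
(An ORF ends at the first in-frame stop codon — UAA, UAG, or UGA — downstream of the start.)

Codons from position 7: AUG (7–9), ACC (10–12), AUC (13–15), CAG (16–18), GAA (19–21), CGG (22–24), UAC (25–27), CAC (28–30), UCG (31–33), CCA (34–36), CGC (37–39), GCC (40–42), AAG (43–45), CUC (46–48), AAG (49–51), UGA (52–54).
The first in-frame stop codon is UGA.

UGA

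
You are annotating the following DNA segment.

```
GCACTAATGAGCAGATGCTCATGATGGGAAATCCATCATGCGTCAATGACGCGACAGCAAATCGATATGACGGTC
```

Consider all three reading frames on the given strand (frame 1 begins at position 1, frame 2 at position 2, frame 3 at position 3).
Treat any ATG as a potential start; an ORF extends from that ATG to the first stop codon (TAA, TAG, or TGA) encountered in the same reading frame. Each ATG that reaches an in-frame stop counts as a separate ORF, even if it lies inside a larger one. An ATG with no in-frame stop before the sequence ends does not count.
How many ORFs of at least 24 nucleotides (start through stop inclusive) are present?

Frame 1: GCA CTA ATG AGC AGA TGC TCA TGA TGG GAA ATC CAT CAT GCG TCA ATG ACG CGA CAG CAA ATC GAT ATG ACG GTC — ATG at 7, stop TGA at 22 → 18 nt.
Frame 2: CAC TAA TGA GCA GAT GCT CAT GAT GGG AAA TCC ATC ATG CGT CAA TGA CGC GAC AGC AAA TCG ATA TGA CGG — ATG at 38, stop TGA at 47 → 12 nt.
Frame 3: ACT AAT GAG CAG ATG CTC ATG ATG GGA AAT CCA TCA TGC GTC AAT GAC GCG ACA GCA AAT CGA TAT GAC GGT — no ATG→stop ORF.
No ORF reaches 24 nucleotides. Count = 0.

0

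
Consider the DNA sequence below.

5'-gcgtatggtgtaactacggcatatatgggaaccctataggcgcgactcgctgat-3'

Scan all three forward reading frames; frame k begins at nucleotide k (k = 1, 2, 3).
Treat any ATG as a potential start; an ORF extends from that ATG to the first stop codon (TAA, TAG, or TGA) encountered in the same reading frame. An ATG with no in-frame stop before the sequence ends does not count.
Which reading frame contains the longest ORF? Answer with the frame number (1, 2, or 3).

Frame 1: GCG TAT GGT GTA ACT ACG GCA TAT ATG GGA ACC CTA TAG GCG CGA CTC GCT GAT — ATG at 25, stop TAG at 37 → 15 nt.
Frame 2: CGT ATG GTG TAA CTA CGG CAT ATA TGG GAA CCC TAT AGG CGC GAC TCG CTG — ATG at 5, stop TAA at 11 → 9 nt.
Frame 3: GTA TGG TGT AAC TAC GGC ATA TAT GGG AAC CCT ATA GGC GCG ACT CGC TGA — no ATG→stop ORF.
Longest ORF is 15 nt in frame 1 (positions 25–39).

1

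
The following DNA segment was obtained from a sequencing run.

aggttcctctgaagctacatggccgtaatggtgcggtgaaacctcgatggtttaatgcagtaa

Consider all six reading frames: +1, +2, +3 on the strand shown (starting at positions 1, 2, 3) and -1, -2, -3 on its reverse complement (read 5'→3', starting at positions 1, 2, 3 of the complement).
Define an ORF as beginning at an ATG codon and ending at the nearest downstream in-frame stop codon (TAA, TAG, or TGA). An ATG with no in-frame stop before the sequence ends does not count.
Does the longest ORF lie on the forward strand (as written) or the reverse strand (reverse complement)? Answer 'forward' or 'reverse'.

forward

Reverse complement (5'→3'): TTACTGCATTAAACCATCGAGGTTTCACCGCACCATTACGGCCATGTAGCTTCAGAGGAACCT
Frame +1: AGG TTC CTC TGA AGC TAC ATG GCC GTA ATG GTG CGG TGA AAC CTC GAT GGT TTA ATG CAG TAA — ATG at 19, stop TGA at 37 → 21 nt; ATG at 28, stop TGA at 37 → 12 nt; ATG at 55, stop TAA at 61 → 9 nt.
Frame +2: GGT TCC TCT GAA GCT ACA TGG CCG TAA TGG TGC GGT GAA ACC TCG ATG GTT TAA TGC AGT — ATG at 47, stop TAA at 53 → 9 nt.
Frame +3: GTT CCT CTG AAG CTA CAT GGC CGT AAT GGT GCG GTG AAA CCT CGA TGG TTT AAT GCA GTA — no ATG→stop ORF.
Frame -1: TTA CTG CAT TAA ACC ATC GAG GTT TCA CCG CAC CAT TAC GGC CAT GTA GCT TCA GAG GAA CCT — no ATG→stop ORF.
Frame -2: TAC TGC ATT AAA CCA TCG AGG TTT CAC CGC ACC ATT ACG GCC ATG TAG CTT CAG AGG AAC — ATG at 44, stop TAG at 47 → 6 nt.
Frame -3: ACT GCA TTA AAC CAT CGA GGT TTC ACC GCA CCA TTA CGG CCA TGT AGC TTC AGA GGA ACC — no ATG→stop ORF.
Forward-strand max 21 nt; reverse-strand max 6 nt. The forward strand has the longer ORF.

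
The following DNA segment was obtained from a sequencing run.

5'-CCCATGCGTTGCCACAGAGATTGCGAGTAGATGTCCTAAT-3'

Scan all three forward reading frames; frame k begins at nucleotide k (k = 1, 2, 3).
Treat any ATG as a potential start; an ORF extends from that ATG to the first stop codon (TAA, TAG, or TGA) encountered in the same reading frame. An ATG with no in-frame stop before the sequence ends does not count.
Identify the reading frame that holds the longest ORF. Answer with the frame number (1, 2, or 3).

Frame 1: CCC ATG CGT TGC CAC AGA GAT TGC GAG TAG ATG TCC TAA — ATG at 4, stop TAG at 28 → 27 nt; ATG at 31, stop TAA at 37 → 9 nt.
Frame 2: CCA TGC GTT GCC ACA GAG ATT GCG AGT AGA TGT CCT AAT — no ATG→stop ORF.
Frame 3: CAT GCG TTG CCA CAG AGA TTG CGA GTA GAT GTC CTA — no ATG→stop ORF.
Longest ORF is 27 nt in frame 1 (positions 4–30).

1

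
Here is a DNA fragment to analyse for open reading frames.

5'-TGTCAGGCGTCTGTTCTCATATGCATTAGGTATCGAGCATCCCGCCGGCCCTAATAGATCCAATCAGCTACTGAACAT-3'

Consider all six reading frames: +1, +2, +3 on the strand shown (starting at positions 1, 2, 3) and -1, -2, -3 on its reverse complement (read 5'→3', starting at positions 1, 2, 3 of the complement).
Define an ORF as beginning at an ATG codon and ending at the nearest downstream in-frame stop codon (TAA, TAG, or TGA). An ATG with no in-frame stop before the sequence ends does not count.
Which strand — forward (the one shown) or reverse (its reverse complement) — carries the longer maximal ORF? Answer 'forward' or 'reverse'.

Reverse complement (5'→3'): ATGTTCAGTAGCTGATTGGATCTATTAGGGCCGGCGGGATGCTCGATACCTAATGCATATGAGAACAGACGCCTGACA
Frame +1: TGT CAG GCG TCT GTT CTC ATA TGC ATT AGG TAT CGA GCA TCC CGC CGG CCC TAA TAG ATC CAA TCA GCT ACT GAA CAT — no ATG→stop ORF.
Frame +2: GTC AGG CGT CTG TTC TCA TAT GCA TTA GGT ATC GAG CAT CCC GCC GGC CCT AAT AGA TCC AAT CAG CTA CTG AAC — no ATG→stop ORF.
Frame +3: TCA GGC GTC TGT TCT CAT ATG CAT TAG GTA TCG AGC ATC CCG CCG GCC CTA ATA GAT CCA ATC AGC TAC TGA ACA — ATG at 21, stop TAG at 27 → 9 nt.
Frame -1: ATG TTC AGT AGC TGA TTG GAT CTA TTA GGG CCG GCG GGA TGC TCG ATA CCT AAT GCA TAT GAG AAC AGA CGC CTG ACA — ATG at 1, stop TGA at 13 → 15 nt.
Frame -2: TGT TCA GTA GCT GAT TGG ATC TAT TAG GGC CGG CGG GAT GCT CGA TAC CTA ATG CAT ATG AGA ACA GAC GCC TGA — ATG at 53, stop TGA at 74 → 24 nt; ATG at 59, stop TGA at 74 → 18 nt.
Frame -3: GTT CAG TAG CTG ATT GGA TCT ATT AGG GCC GGC GGG ATG CTC GAT ACC TAA TGC ATA TGA GAA CAG ACG CCT GAC — ATG at 39, stop TAA at 51 → 15 nt.
Forward-strand max 9 nt; reverse-strand max 24 nt. The reverse strand has the longer ORF.

reverse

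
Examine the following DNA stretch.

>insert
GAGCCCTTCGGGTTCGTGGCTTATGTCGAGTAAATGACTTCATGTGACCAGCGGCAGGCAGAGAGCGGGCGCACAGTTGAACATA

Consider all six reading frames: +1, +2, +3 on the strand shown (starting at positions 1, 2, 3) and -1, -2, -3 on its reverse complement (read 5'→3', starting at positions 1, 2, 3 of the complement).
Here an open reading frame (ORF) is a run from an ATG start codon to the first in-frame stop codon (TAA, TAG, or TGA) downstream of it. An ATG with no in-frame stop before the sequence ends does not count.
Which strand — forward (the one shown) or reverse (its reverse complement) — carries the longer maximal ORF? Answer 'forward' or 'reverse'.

Reverse complement (5'→3'): TATGTTCAACTGTGCGCCCGCTCTCTGCCTGCCGCTGGTCACATGAAGTCATTTACTCGACATAAGCCACGAACCCGAAGGGCTC
Frame +1: GAG CCC TTC GGG TTC GTG GCT TAT GTC GAG TAA ATG ACT TCA TGT GAC CAG CGG CAG GCA GAG AGC GGG CGC ACA GTT GAA CAT — no ATG→stop ORF.
Frame +2: AGC CCT TCG GGT TCG TGG CTT ATG TCG AGT AAA TGA CTT CAT GTG ACC AGC GGC AGG CAG AGA GCG GGC GCA CAG TTG AAC ATA — ATG at 23, stop TGA at 35 → 15 nt.
Frame +3: GCC CTT CGG GTT CGT GGC TTA TGT CGA GTA AAT GAC TTC ATG TGA CCA GCG GCA GGC AGA GAG CGG GCG CAC AGT TGA ACA — ATG at 42, stop TGA at 45 → 6 nt.
Frame -1: TAT GTT CAA CTG TGC GCC CGC TCT CTG CCT GCC GCT GGT CAC ATG AAG TCA TTT ACT CGA CAT AAG CCA CGA ACC CGA AGG GCT — no ATG→stop ORF.
Frame -2: ATG TTC AAC TGT GCG CCC GCT CTC TGC CTG CCG CTG GTC ACA TGA AGT CAT TTA CTC GAC ATA AGC CAC GAA CCC GAA GGG CTC — ATG at 2, stop TGA at 44 → 45 nt.
Frame -3: TGT TCA ACT GTG CGC CCG CTC TCT GCC TGC CGC TGG TCA CAT GAA GTC ATT TAC TCG ACA TAA GCC ACG AAC CCG AAG GGC — no ATG→stop ORF.
Forward-strand max 15 nt; reverse-strand max 45 nt. The reverse strand has the longer ORF.

reverse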